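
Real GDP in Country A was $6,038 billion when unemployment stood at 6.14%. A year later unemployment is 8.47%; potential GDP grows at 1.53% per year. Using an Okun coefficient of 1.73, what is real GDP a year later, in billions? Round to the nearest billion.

$5,887 billion

Δu = 8.47 - 6.14 = 2.33 points.
Okun's law (growth form): g_Y = g_Y* - β × Δu = 1.53 - 1.73 × (2.33) = 1.53 - 4.0309 = -2.5009%.
Real GDP in the next year = 6038 × (1 - 2.5009/100) = 6038 × 0.974991 ≈ 5887 billion.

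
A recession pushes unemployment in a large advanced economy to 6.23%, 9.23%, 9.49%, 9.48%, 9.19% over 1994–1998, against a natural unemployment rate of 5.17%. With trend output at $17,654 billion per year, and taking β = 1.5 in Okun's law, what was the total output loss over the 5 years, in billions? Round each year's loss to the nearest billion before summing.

Year 1994: gap = -1.5 × (6.23 - 5.17) = -1.59%, loss ≈ 17654 × 1.59/100 ≈ 281.
Year 1995: gap = -1.5 × (9.23 - 5.17) = -6.09%, loss ≈ 17654 × 6.09/100 ≈ 1075.
Year 1996: gap = -1.5 × (9.49 - 5.17) = -6.48%, loss ≈ 17654 × 6.48/100 ≈ 1144.
Year 1997: gap = -1.5 × (9.48 - 5.17) = -6.465%, loss ≈ 17654 × 6.465/100 ≈ 1141.
Year 1998: gap = -1.5 × (9.19 - 5.17) = -6.03%, loss ≈ 17654 × 6.03/100 ≈ 1065.
Total lost output = 281 + 1075 + 1144 + 1141 + 1065 = 4706 billion.

$4,706 billion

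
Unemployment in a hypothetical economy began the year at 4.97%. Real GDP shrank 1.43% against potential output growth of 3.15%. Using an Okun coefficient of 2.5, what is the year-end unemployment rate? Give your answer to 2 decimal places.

6.80%

Growth-rate Okun's law: g_Y = g_Y* - β × Δu, so Δu = (g_Y* - g_Y)/β.
Δu = (3.15 + 1.43)/2.5 = 4.58/2.5 = 1.83 percentage points.
Year-end unemployment = 4.97 + 1.83 = 6.80%.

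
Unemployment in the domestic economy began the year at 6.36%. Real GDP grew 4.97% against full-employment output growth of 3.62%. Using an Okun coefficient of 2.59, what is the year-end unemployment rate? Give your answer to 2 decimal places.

5.84%

Growth-rate Okun's law: g_Y = g_Y* - β × Δu, so Δu = (g_Y* - g_Y)/β.
Δu = (3.62 - 4.97)/2.59 = -1.35/2.59 = -0.52 percentage points.
Year-end unemployment = 6.36 - 0.52 = 5.84%.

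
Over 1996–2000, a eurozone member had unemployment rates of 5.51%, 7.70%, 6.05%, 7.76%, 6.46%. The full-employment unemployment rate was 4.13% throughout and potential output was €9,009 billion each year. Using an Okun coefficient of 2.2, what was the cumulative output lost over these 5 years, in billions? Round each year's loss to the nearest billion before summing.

€2,544 billion

Year 1996: gap = -2.2 × (5.51 - 4.13) = -3.036%, loss ≈ 9009 × 3.036/100 ≈ 274.
Year 1997: gap = -2.2 × (7.7 - 4.13) = -7.854%, loss ≈ 9009 × 7.854/100 ≈ 708.
Year 1998: gap = -2.2 × (6.05 - 4.13) = -4.224%, loss ≈ 9009 × 4.224/100 ≈ 381.
Year 1999: gap = -2.2 × (7.76 - 4.13) = -7.986%, loss ≈ 9009 × 7.986/100 ≈ 719.
Year 2000: gap = -2.2 × (6.46 - 4.13) = -5.126%, loss ≈ 9009 × 5.126/100 ≈ 462.
Total lost output = 274 + 708 + 381 + 719 + 462 = 2544 billion.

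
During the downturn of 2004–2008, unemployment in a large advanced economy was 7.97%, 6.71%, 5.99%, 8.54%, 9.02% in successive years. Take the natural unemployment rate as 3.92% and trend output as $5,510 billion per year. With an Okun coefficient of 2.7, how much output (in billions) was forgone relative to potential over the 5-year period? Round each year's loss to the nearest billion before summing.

$2,772 billion

Year 2004: gap = -2.7 × (7.97 - 3.92) = -10.935%, loss ≈ 5510 × 10.935/100 ≈ 603.
Year 2005: gap = -2.7 × (6.71 - 3.92) = -7.533%, loss ≈ 5510 × 7.533/100 ≈ 415.
Year 2006: gap = -2.7 × (5.99 - 3.92) = -5.589%, loss ≈ 5510 × 5.589/100 ≈ 308.
Year 2007: gap = -2.7 × (8.54 - 3.92) = -12.474%, loss ≈ 5510 × 12.474/100 ≈ 687.
Year 2008: gap = -2.7 × (9.02 - 3.92) = -13.77%, loss ≈ 5510 × 13.77/100 ≈ 759.
Total lost output = 603 + 415 + 308 + 687 + 759 = 2772 billion.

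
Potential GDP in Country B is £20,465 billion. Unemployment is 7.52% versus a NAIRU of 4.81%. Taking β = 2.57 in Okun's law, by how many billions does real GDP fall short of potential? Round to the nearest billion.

Output gap = -2.57 × (7.52 - 4.81) = -2.57 × 2.71 = -6.9647%.
Actual GDP ≈ 20465 × 0.930353 ≈ 19040 billion, so the shortfall is 20465 - 19040 = 1425 billion.

£1,425 billion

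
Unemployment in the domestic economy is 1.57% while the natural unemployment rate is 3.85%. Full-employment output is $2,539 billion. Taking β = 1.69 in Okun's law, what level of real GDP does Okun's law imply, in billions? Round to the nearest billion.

$2,637 billion

Unemployment gap = 1.57 - 3.85 = -2.28 points, so the output gap is -1.69 × (-2.28) = 3.8532%.
Actual GDP = 2539 × (1 + 3.8532/100) = 2539 × 1.038532 ≈ 2637 billion.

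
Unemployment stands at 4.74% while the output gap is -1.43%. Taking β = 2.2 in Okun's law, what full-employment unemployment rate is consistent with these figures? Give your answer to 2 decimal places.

4.09%

From Okun's law, u - u* = -(output gap)/β = -(-1.43)/2.2 = 0.65 points.
So u* = 4.74 - 0.65 = 4.09%.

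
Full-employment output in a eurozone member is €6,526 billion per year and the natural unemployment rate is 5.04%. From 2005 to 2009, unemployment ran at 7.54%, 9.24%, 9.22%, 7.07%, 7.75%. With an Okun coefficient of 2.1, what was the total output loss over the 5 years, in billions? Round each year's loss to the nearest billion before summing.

€2,141 billion

Year 2005: gap = -2.1 × (7.54 - 5.04) = -5.25%, loss ≈ 6526 × 5.25/100 ≈ 343.
Year 2006: gap = -2.1 × (9.24 - 5.04) = -8.82%, loss ≈ 6526 × 8.82/100 ≈ 576.
Year 2007: gap = -2.1 × (9.22 - 5.04) = -8.778%, loss ≈ 6526 × 8.778/100 ≈ 573.
Year 2008: gap = -2.1 × (7.07 - 5.04) = -4.263%, loss ≈ 6526 × 4.263/100 ≈ 278.
Year 2009: gap = -2.1 × (7.75 - 5.04) = -5.691%, loss ≈ 6526 × 5.691/100 ≈ 371.
Total lost output = 343 + 576 + 573 + 278 + 371 = 2141 billion.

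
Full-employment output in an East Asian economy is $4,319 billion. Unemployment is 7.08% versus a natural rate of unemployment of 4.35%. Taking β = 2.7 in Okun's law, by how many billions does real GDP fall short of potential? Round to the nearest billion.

Output gap = -2.7 × (7.08 - 4.35) = -2.7 × 2.73 = -7.371%.
Actual GDP ≈ 4319 × 0.92629 ≈ 4001 billion, so the shortfall is 4319 - 4001 = 318 billion.

$318 billion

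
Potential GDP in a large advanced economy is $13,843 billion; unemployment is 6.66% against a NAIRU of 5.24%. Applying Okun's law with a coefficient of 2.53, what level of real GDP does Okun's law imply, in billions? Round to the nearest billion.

Unemployment gap = 6.66 - 5.24 = 1.42 points, so the output gap is -2.53 × 1.42 = -3.5926%.
Actual GDP = 13843 × (1 - 3.5926/100) = 13843 × 0.964074 ≈ 13346 billion.

$13,346 billion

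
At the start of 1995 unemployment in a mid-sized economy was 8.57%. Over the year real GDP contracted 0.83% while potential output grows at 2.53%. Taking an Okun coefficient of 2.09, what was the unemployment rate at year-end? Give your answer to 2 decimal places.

10.18%

Growth-rate Okun's law: g_Y = g_Y* - β × Δu, so Δu = (g_Y* - g_Y)/β.
Δu = (2.53 + 0.83)/2.09 = 3.36/2.09 = 1.61 percentage points.
Year-end unemployment = 8.57 + 1.61 = 10.18%.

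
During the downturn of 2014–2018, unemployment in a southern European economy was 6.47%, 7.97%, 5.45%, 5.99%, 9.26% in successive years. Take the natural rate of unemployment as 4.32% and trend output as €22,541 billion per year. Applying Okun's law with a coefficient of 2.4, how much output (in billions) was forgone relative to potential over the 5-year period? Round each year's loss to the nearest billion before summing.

Year 2014: gap = -2.4 × (6.47 - 4.32) = -5.16%, loss ≈ 22541 × 5.16/100 ≈ 1163.
Year 2015: gap = -2.4 × (7.97 - 4.32) = -8.76%, loss ≈ 22541 × 8.76/100 ≈ 1975.
Year 2016: gap = -2.4 × (5.45 - 4.32) = -2.712%, loss ≈ 22541 × 2.712/100 ≈ 611.
Year 2017: gap = -2.4 × (5.99 - 4.32) = -4.008%, loss ≈ 22541 × 4.008/100 ≈ 903.
Year 2018: gap = -2.4 × (9.26 - 4.32) = -11.856%, loss ≈ 22541 × 11.856/100 ≈ 2672.
Total lost output = 1163 + 1975 + 611 + 903 + 2672 = 7324 billion.

€7,324 billion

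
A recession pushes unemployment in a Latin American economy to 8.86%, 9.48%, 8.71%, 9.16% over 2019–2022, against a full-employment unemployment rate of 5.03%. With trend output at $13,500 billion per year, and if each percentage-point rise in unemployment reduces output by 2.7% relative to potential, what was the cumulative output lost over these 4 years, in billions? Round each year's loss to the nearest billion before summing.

$5,864 billion

Year 2019: gap = -2.7 × (8.86 - 5.03) = -10.341%, loss ≈ 13500 × 10.341/100 ≈ 1396.
Year 2020: gap = -2.7 × (9.48 - 5.03) = -12.015%, loss ≈ 13500 × 12.015/100 ≈ 1622.
Year 2021: gap = -2.7 × (8.71 - 5.03) = -9.936%, loss ≈ 13500 × 9.936/100 ≈ 1341.
Year 2022: gap = -2.7 × (9.16 - 5.03) = -11.151%, loss ≈ 13500 × 11.151/100 ≈ 1505.
Total lost output = 1396 + 1622 + 1341 + 1505 = 5864 billion.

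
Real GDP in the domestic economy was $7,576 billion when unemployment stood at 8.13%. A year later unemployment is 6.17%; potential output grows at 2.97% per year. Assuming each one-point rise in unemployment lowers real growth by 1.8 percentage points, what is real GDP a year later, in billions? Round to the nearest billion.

Δu = 6.17 - 8.13 = -1.96 points.
Okun's law (growth form): g_Y = g_Y* - β × Δu = 2.97 - 1.8 × (-1.96) = 2.97 + 3.528 = 6.498%.
Real GDP in the next year = 7576 × (1 + 6.498/100) = 7576 × 1.06498 ≈ 8068 billion.

$8,068 billion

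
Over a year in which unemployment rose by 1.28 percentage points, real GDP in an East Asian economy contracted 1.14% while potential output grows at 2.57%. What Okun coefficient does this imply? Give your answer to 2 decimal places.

Growth form: g_Y = g_Y* - β × Δu, so β = (g_Y* - g_Y)/Δu.
β = (2.57 + 1.14)/1.28 = 3.71/1.28 = 2.90.

β ≈ 2.90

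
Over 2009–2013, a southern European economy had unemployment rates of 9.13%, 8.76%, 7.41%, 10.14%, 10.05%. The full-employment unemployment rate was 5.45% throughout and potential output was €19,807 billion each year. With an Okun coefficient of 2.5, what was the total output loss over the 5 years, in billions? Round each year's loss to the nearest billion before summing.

Year 2009: gap = -2.5 × (9.13 - 5.45) = -9.2%, loss ≈ 19807 × 9.2/100 ≈ 1822.
Year 2010: gap = -2.5 × (8.76 - 5.45) = -8.275%, loss ≈ 19807 × 8.275/100 ≈ 1639.
Year 2011: gap = -2.5 × (7.41 - 5.45) = -4.9%, loss ≈ 19807 × 4.9/100 ≈ 971.
Year 2012: gap = -2.5 × (10.14 - 5.45) = -11.725%, loss ≈ 19807 × 11.725/100 ≈ 2322.
Year 2013: gap = -2.5 × (10.05 - 5.45) = -11.5%, loss ≈ 19807 × 11.5/100 ≈ 2278.
Total lost output = 1822 + 1639 + 971 + 2322 + 2278 = 9032 billion.

€9,032 billion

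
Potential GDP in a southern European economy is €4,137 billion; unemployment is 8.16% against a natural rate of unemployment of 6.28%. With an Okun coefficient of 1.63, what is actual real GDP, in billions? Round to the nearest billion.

Unemployment gap = 8.16 - 6.28 = 1.88 points, so the output gap is -1.63 × 1.88 = -3.0644%.
Actual GDP = 4137 × (1 - 3.0644/100) = 4137 × 0.969356 ≈ 4010 billion.

€4,010 billion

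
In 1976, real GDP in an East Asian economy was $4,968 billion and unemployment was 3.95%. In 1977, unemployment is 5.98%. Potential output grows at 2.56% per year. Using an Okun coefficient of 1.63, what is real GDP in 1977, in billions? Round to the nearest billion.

$4,931 billion

Δu = 5.98 - 3.95 = 2.03 points.
Okun's law (growth form): g_Y = g_Y* - β × Δu = 2.56 - 1.63 × (2.03) = 2.56 - 3.3089 = -0.7489%.
Real GDP in the next year = 4968 × (1 - 0.7489/100) = 4968 × 0.992511 ≈ 4931 billion.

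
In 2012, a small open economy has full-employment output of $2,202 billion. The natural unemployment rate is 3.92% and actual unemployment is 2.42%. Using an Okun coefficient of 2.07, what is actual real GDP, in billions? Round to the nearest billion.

$2,270 billion

Unemployment gap = 2.42 - 3.92 = -1.5 points, so the output gap is -2.07 × (-1.5) = 3.105%.
Actual GDP = 2202 × (1 + 3.105/100) = 2202 × 1.03105 ≈ 2270 billion.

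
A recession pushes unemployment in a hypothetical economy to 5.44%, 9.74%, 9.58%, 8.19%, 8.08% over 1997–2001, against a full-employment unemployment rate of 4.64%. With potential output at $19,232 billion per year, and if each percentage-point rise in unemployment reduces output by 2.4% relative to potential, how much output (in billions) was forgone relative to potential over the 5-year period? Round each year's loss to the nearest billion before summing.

$8,230 billion

Year 1997: gap = -2.4 × (5.44 - 4.64) = -1.92%, loss ≈ 19232 × 1.92/100 ≈ 369.
Year 1998: gap = -2.4 × (9.74 - 4.64) = -12.24%, loss ≈ 19232 × 12.24/100 ≈ 2354.
Year 1999: gap = -2.4 × (9.58 - 4.64) = -11.856%, loss ≈ 19232 × 11.856/100 ≈ 2280.
Year 2000: gap = -2.4 × (8.19 - 4.64) = -8.52%, loss ≈ 19232 × 8.52/100 ≈ 1639.
Year 2001: gap = -2.4 × (8.08 - 4.64) = -8.256%, loss ≈ 19232 × 8.256/100 ≈ 1588.
Total lost output = 369 + 2354 + 2280 + 1639 + 1588 = 8230 billion.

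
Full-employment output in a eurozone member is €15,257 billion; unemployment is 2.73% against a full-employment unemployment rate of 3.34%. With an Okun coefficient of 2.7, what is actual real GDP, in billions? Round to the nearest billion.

Unemployment gap = 2.73 - 3.34 = -0.61 points, so the output gap is -2.7 × (-0.61) = 1.647%.
Actual GDP = 15257 × (1 + 1.647/100) = 15257 × 1.01647 ≈ 15508 billion.

€15,508 billion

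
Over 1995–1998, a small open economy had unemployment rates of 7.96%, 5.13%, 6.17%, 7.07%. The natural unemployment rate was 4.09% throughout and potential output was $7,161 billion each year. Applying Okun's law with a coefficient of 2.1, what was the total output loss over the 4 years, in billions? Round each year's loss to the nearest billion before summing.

$1,499 billion

Year 1995: gap = -2.1 × (7.96 - 4.09) = -8.127%, loss ≈ 7161 × 8.127/100 ≈ 582.
Year 1996: gap = -2.1 × (5.13 - 4.09) = -2.184%, loss ≈ 7161 × 2.184/100 ≈ 156.
Year 1997: gap = -2.1 × (6.17 - 4.09) = -4.368%, loss ≈ 7161 × 4.368/100 ≈ 313.
Year 1998: gap = -2.1 × (7.07 - 4.09) = -6.258%, loss ≈ 7161 × 6.258/100 ≈ 448.
Total lost output = 582 + 156 + 313 + 448 = 1499 billion.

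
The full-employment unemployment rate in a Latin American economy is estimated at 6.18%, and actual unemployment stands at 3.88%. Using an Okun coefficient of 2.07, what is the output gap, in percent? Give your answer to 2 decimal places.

4.76%

The unemployment gap is 3.88 - 6.18 = -2.3 percentage points.
Okun's law gives an output gap of -2.07 × (-2.3) = 4.761%, i.e. 4.76% above potential.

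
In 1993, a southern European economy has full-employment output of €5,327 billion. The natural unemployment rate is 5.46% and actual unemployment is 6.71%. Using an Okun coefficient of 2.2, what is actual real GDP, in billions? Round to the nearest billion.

Unemployment gap = 6.71 - 5.46 = 1.25 points, so the output gap is -2.2 × 1.25 = -2.75%.
Actual GDP = 5327 × (1 - 2.75/100) = 5327 × 0.9725 ≈ 5181 billion.

€5,181 billion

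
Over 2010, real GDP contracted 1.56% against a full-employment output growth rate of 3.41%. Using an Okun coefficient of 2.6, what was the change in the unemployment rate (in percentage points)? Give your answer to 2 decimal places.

1.91 percentage points

Growth-rate Okun's law: g_Y = g_Y* - β × Δu, so Δu = (g_Y* - g_Y)/β.
Δu = (3.41 + 1.56)/2.6 = 4.97/2.6 = 1.91 percentage points.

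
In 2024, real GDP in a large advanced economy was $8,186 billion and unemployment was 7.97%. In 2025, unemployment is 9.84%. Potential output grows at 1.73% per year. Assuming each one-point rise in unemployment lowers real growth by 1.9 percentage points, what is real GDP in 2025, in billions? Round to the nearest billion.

$8,037 billion

Δu = 9.84 - 7.97 = 1.87 points.
Okun's law (growth form): g_Y = g_Y* - β × Δu = 1.73 - 1.9 × (1.87) = 1.73 - 3.553 = -1.823%.
Real GDP in the next year = 8186 × (1 - 1.823/100) = 8186 × 0.98177 ≈ 8037 billion.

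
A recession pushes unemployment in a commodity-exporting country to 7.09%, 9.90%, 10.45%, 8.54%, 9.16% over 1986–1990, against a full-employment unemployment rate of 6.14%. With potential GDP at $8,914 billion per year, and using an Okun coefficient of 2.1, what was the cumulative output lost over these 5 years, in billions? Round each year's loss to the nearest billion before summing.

$2,703 billion

Year 1986: gap = -2.1 × (7.09 - 6.14) = -1.995%, loss ≈ 8914 × 1.995/100 ≈ 178.
Year 1987: gap = -2.1 × (9.9 - 6.14) = -7.896%, loss ≈ 8914 × 7.896/100 ≈ 704.
Year 1988: gap = -2.1 × (10.45 - 6.14) = -9.051%, loss ≈ 8914 × 9.051/100 ≈ 807.
Year 1989: gap = -2.1 × (8.54 - 6.14) = -5.04%, loss ≈ 8914 × 5.04/100 ≈ 449.
Year 1990: gap = -2.1 × (9.16 - 6.14) = -6.342%, loss ≈ 8914 × 6.342/100 ≈ 565.
Total lost output = 178 + 704 + 807 + 449 + 565 = 2703 billion.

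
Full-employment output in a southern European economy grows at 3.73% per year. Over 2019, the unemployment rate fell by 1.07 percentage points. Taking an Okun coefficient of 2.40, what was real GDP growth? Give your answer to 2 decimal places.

Growth-rate Okun's law: g_Y = g_Y* - β × Δu.
g_Y = 3.73 - 2.40 × (-1.07) = 3.73 + 2.568 = 6.298%, i.e. 6.30% to 2 d.p.

6.30%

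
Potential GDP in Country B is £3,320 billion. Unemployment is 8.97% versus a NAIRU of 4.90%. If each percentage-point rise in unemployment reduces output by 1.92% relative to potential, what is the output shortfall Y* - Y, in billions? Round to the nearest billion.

£259 billion

Output gap = -1.92 × (8.97 - 4.9) = -1.92 × 4.07 = -7.8144%.
Actual GDP ≈ 3320 × 0.921856 ≈ 3061 billion, so the shortfall is 3320 - 3061 = 259 billion.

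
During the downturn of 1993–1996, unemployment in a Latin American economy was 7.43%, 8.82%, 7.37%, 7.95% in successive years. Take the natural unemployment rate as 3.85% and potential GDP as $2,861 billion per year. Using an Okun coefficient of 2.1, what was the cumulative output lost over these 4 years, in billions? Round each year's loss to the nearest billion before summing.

Year 1993: gap = -2.1 × (7.43 - 3.85) = -7.518%, loss ≈ 2861 × 7.518/100 ≈ 215.
Year 1994: gap = -2.1 × (8.82 - 3.85) = -10.437%, loss ≈ 2861 × 10.437/100 ≈ 299.
Year 1995: gap = -2.1 × (7.37 - 3.85) = -7.392%, loss ≈ 2861 × 7.392/100 ≈ 211.
Year 1996: gap = -2.1 × (7.95 - 3.85) = -8.61%, loss ≈ 2861 × 8.61/100 ≈ 246.
Total lost output = 215 + 299 + 211 + 246 = 971 billion.

$971 billion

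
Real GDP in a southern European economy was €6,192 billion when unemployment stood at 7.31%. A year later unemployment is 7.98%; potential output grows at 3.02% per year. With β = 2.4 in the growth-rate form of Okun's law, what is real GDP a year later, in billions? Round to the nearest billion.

Δu = 7.98 - 7.31 = 0.67 points.
Okun's law (growth form): g_Y = g_Y* - β × Δu = 3.02 - 2.4 × (0.67) = 3.02 - 1.608 = 1.412%.
Real GDP in the next year = 6192 × (1 + 1.412/100) = 6192 × 1.01412 ≈ 6279 billion.

€6,279 billion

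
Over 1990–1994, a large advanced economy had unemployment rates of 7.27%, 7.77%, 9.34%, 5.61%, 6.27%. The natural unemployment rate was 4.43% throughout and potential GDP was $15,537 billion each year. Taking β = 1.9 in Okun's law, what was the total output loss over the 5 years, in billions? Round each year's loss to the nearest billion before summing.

Year 1990: gap = -1.9 × (7.27 - 4.43) = -5.396%, loss ≈ 15537 × 5.396/100 ≈ 838.
Year 1991: gap = -1.9 × (7.77 - 4.43) = -6.346%, loss ≈ 15537 × 6.346/100 ≈ 986.
Year 1992: gap = -1.9 × (9.34 - 4.43) = -9.329%, loss ≈ 15537 × 9.329/100 ≈ 1449.
Year 1993: gap = -1.9 × (5.61 - 4.43) = -2.242%, loss ≈ 15537 × 2.242/100 ≈ 348.
Year 1994: gap = -1.9 × (6.27 - 4.43) = -3.496%, loss ≈ 15537 × 3.496/100 ≈ 543.
Total lost output = 838 + 986 + 1449 + 348 + 543 = 4164 billion.

$4,164 billion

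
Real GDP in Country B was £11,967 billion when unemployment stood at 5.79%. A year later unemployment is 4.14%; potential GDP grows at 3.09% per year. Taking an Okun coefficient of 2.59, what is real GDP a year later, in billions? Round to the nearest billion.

Δu = 4.14 - 5.79 = -1.65 points.
Okun's law (growth form): g_Y = g_Y* - β × Δu = 3.09 - 2.59 × (-1.65) = 3.09 + 4.2735 = 7.3635%.
Real GDP in the next year = 11967 × (1 + 7.3635/100) = 11967 × 1.073635 ≈ 12848 billion.

£12,848 billion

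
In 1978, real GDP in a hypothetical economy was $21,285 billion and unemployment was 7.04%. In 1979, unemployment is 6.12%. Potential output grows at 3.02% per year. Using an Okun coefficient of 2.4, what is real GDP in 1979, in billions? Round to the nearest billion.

Δu = 6.12 - 7.04 = -0.92 points.
Okun's law (growth form): g_Y = g_Y* - β × Δu = 3.02 - 2.4 × (-0.92) = 3.02 + 2.208 = 5.228%.
Real GDP in the next year = 21285 × (1 + 5.228/100) = 21285 × 1.05228 ≈ 22398 billion.

$22,398 billion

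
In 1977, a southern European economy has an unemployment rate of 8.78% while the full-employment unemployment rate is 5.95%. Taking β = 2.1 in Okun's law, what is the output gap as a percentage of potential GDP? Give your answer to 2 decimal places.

-5.94%

The unemployment gap is 8.78 - 5.95 = 2.83 percentage points.
Okun's law gives an output gap of -2.1 × 2.83 = -5.943%, i.e. 5.94% below potential.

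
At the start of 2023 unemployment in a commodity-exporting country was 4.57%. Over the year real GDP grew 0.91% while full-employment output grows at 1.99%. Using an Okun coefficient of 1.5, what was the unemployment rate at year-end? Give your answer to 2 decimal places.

5.29%

Growth-rate Okun's law: g_Y = g_Y* - β × Δu, so Δu = (g_Y* - g_Y)/β.
Δu = (1.99 - 0.91)/1.5 = 1.08/1.5 = 0.72 percentage points.
Year-end unemployment = 4.57 + 0.72 = 5.29%.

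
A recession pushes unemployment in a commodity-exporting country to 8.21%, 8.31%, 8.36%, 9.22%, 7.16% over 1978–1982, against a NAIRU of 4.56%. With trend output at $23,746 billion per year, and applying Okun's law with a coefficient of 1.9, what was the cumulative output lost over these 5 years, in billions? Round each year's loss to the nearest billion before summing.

$8,328 billion

Year 1978: gap = -1.9 × (8.21 - 4.56) = -6.935%, loss ≈ 23746 × 6.935/100 ≈ 1647.
Year 1979: gap = -1.9 × (8.31 - 4.56) = -7.125%, loss ≈ 23746 × 7.125/100 ≈ 1692.
Year 1980: gap = -1.9 × (8.36 - 4.56) = -7.22%, loss ≈ 23746 × 7.22/100 ≈ 1714.
Year 1981: gap = -1.9 × (9.22 - 4.56) = -8.854%, loss ≈ 23746 × 8.854/100 ≈ 2102.
Year 1982: gap = -1.9 × (7.16 - 4.56) = -4.94%, loss ≈ 23746 × 4.94/100 ≈ 1173.
Total lost output = 1647 + 1692 + 1714 + 2102 + 1173 = 8328 billion.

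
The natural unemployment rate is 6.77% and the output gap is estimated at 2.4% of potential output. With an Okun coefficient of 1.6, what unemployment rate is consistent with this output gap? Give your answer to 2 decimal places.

From Okun's law, u - u* = -(output gap)/β = -(2.4)/1.6 = -1.5 points.
So u = 6.77 - 1.5 = 5.27%.

5.27%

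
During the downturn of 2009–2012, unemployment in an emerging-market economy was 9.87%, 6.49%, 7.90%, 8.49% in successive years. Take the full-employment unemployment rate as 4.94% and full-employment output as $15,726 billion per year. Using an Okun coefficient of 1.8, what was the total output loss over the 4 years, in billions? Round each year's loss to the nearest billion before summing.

$3,678 billion

Year 2009: gap = -1.8 × (9.87 - 4.94) = -8.874%, loss ≈ 15726 × 8.874/100 ≈ 1396.
Year 2010: gap = -1.8 × (6.49 - 4.94) = -2.79%, loss ≈ 15726 × 2.79/100 ≈ 439.
Year 2011: gap = -1.8 × (7.9 - 4.94) = -5.328%, loss ≈ 15726 × 5.328/100 ≈ 838.
Year 2012: gap = -1.8 × (8.49 - 4.94) = -6.39%, loss ≈ 15726 × 6.39/100 ≈ 1005.
Total lost output = 1396 + 439 + 838 + 1005 = 3678 billion.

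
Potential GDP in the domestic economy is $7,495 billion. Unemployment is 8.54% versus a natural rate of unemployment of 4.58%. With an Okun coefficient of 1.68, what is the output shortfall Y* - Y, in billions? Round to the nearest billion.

$499 billion

Output gap = -1.68 × (8.54 - 4.58) = -1.68 × 3.96 = -6.6528%.
Actual GDP ≈ 7495 × 0.933472 ≈ 6996 billion, so the shortfall is 7495 - 6996 = 499 billion.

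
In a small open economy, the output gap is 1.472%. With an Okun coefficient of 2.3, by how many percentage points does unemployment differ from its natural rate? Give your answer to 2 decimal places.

Okun's law: output gap = -β × (u - u*), so u - u* = -(output gap)/β.
u - u* = -(1.472)/2.3 = -0.64 percentage points.

-0.64 percentage points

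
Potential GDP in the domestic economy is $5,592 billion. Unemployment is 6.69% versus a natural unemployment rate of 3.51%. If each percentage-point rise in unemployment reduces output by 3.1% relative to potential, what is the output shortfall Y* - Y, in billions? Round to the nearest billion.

Output gap = -3.1 × (6.69 - 3.51) = -3.1 × 3.18 = -9.858%.
Actual GDP ≈ 5592 × 0.90142 ≈ 5041 billion, so the shortfall is 5592 - 5041 = 551 billion.

$551 billion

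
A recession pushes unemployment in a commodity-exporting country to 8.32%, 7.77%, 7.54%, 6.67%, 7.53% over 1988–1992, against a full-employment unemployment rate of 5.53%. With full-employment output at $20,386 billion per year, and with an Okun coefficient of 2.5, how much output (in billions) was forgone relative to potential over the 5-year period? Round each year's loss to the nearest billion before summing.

Year 1988: gap = -2.5 × (8.32 - 5.53) = -6.975%, loss ≈ 20386 × 6.975/100 ≈ 1422.
Year 1989: gap = -2.5 × (7.77 - 5.53) = -5.6%, loss ≈ 20386 × 5.6/100 ≈ 1142.
Year 1990: gap = -2.5 × (7.54 - 5.53) = -5.025%, loss ≈ 20386 × 5.025/100 ≈ 1024.
Year 1991: gap = -2.5 × (6.67 - 5.53) = -2.85%, loss ≈ 20386 × 2.85/100 ≈ 581.
Year 1992: gap = -2.5 × (7.53 - 5.53) = -5%, loss ≈ 20386 × 5/100 ≈ 1019.
Total lost output = 1422 + 1142 + 1024 + 581 + 1019 = 5188 billion.

$5,188 billion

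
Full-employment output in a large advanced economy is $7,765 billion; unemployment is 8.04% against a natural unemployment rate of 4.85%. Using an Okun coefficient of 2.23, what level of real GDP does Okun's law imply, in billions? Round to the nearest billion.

Unemployment gap = 8.04 - 4.85 = 3.19 points, so the output gap is -2.23 × 3.19 = -7.1137%.
Actual GDP = 7765 × (1 - 7.1137/100) = 7765 × 0.928863 ≈ 7213 billion.

$7,213 billion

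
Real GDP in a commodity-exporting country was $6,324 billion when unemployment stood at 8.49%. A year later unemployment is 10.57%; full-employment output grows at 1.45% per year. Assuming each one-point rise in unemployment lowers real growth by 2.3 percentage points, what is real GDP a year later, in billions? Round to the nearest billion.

$6,113 billion

Δu = 10.57 - 8.49 = 2.08 points.
Okun's law (growth form): g_Y = g_Y* - β × Δu = 1.45 - 2.3 × (2.08) = 1.45 - 4.784 = -3.334%.
Real GDP in the next year = 6324 × (1 - 3.334/100) = 6324 × 0.96666 ≈ 6113 billion.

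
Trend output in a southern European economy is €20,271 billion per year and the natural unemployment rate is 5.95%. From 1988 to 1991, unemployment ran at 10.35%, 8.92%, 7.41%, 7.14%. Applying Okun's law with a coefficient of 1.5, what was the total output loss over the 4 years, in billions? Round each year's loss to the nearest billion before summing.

€3,047 billion

Year 1988: gap = -1.5 × (10.35 - 5.95) = -6.6%, loss ≈ 20271 × 6.6/100 ≈ 1338.
Year 1989: gap = -1.5 × (8.92 - 5.95) = -4.455%, loss ≈ 20271 × 4.455/100 ≈ 903.
Year 1990: gap = -1.5 × (7.41 - 5.95) = -2.19%, loss ≈ 20271 × 2.19/100 ≈ 444.
Year 1991: gap = -1.5 × (7.14 - 5.95) = -1.785%, loss ≈ 20271 × 1.785/100 ≈ 362.
Total lost output = 1338 + 903 + 444 + 362 = 3047 billion.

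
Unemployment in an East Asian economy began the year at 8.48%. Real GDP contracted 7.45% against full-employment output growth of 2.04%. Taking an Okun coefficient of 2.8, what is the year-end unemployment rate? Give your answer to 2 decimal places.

Growth-rate Okun's law: g_Y = g_Y* - β × Δu, so Δu = (g_Y* - g_Y)/β.
Δu = (2.04 + 7.45)/2.8 = 9.49/2.8 = 3.39 percentage points.
Year-end unemployment = 8.48 + 3.39 = 11.87%.

11.87%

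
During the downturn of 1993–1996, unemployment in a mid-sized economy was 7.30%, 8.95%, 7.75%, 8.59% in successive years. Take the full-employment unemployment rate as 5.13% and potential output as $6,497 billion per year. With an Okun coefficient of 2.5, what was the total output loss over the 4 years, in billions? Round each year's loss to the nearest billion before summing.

Year 1993: gap = -2.5 × (7.3 - 5.13) = -5.425%, loss ≈ 6497 × 5.425/100 ≈ 352.
Year 1994: gap = -2.5 × (8.95 - 5.13) = -9.55%, loss ≈ 6497 × 9.55/100 ≈ 620.
Year 1995: gap = -2.5 × (7.75 - 5.13) = -6.55%, loss ≈ 6497 × 6.55/100 ≈ 426.
Year 1996: gap = -2.5 × (8.59 - 5.13) = -8.65%, loss ≈ 6497 × 8.65/100 ≈ 562.
Total lost output = 352 + 620 + 426 + 562 = 1960 billion.

$1,960 billion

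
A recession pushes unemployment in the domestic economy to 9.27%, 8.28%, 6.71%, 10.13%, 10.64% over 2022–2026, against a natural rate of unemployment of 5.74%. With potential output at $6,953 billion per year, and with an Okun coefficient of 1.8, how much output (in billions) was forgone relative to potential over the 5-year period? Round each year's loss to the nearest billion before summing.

$2,043 billion

Year 2022: gap = -1.8 × (9.27 - 5.74) = -6.354%, loss ≈ 6953 × 6.354/100 ≈ 442.
Year 2023: gap = -1.8 × (8.28 - 5.74) = -4.572%, loss ≈ 6953 × 4.572/100 ≈ 318.
Year 2024: gap = -1.8 × (6.71 - 5.74) = -1.746%, loss ≈ 6953 × 1.746/100 ≈ 121.
Year 2025: gap = -1.8 × (10.13 - 5.74) = -7.902%, loss ≈ 6953 × 7.902/100 ≈ 549.
Year 2026: gap = -1.8 × (10.64 - 5.74) = -8.82%, loss ≈ 6953 × 8.82/100 ≈ 613.
Total lost output = 442 + 318 + 121 + 549 + 613 = 2043 billion.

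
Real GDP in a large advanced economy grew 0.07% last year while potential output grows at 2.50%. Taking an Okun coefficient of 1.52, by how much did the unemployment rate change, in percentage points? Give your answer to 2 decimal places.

1.60 percentage points

Growth-rate Okun's law: g_Y = g_Y* - β × Δu, so Δu = (g_Y* - g_Y)/β.
Δu = (2.5 - 0.07)/1.52 = 2.43/1.52 = 1.60 percentage points.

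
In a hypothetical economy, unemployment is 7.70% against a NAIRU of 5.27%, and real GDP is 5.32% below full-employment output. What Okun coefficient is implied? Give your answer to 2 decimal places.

Okun's law: output gap = -β × (u - u*).
-5.32 = -β × (7.7 - 5.27) = -β × 2.43, so β = 5.32/2.43 = 2.19.

β ≈ 2.19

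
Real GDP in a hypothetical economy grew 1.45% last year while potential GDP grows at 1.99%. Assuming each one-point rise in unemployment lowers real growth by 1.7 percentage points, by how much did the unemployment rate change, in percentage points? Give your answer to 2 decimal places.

0.32 percentage points

Growth-rate Okun's law: g_Y = g_Y* - β × Δu, so Δu = (g_Y* - g_Y)/β.
Δu = (1.99 - 1.45)/1.7 = 0.54/1.7 = 0.32 percentage points.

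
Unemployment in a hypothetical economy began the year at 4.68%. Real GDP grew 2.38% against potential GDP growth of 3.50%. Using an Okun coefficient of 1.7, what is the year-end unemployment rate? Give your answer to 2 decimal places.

Growth-rate Okun's law: g_Y = g_Y* - β × Δu, so Δu = (g_Y* - g_Y)/β.
Δu = (3.5 - 2.38)/1.7 = 1.12/1.7 = 0.66 percentage points.
Year-end unemployment = 4.68 + 0.66 = 5.34%.

5.34%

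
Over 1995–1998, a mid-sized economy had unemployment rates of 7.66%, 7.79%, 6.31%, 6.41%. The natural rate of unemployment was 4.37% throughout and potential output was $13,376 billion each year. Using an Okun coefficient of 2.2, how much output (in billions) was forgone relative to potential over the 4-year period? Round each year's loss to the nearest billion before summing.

Year 1995: gap = -2.2 × (7.66 - 4.37) = -7.238%, loss ≈ 13376 × 7.238/100 ≈ 968.
Year 1996: gap = -2.2 × (7.79 - 4.37) = -7.524%, loss ≈ 13376 × 7.524/100 ≈ 1006.
Year 1997: gap = -2.2 × (6.31 - 4.37) = -4.268%, loss ≈ 13376 × 4.268/100 ≈ 571.
Year 1998: gap = -2.2 × (6.41 - 4.37) = -4.488%, loss ≈ 13376 × 4.488/100 ≈ 600.
Total lost output = 968 + 1006 + 571 + 600 = 3145 billion.

$3,145 billion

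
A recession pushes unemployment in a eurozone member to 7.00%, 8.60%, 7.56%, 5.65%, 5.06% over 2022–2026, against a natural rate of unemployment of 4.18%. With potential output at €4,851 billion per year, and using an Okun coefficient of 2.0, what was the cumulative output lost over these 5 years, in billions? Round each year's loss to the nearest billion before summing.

Year 2022: gap = -2.0 × (7 - 4.18) = -5.64%, loss ≈ 4851 × 5.64/100 ≈ 274.
Year 2023: gap = -2.0 × (8.6 - 4.18) = -8.84%, loss ≈ 4851 × 8.84/100 ≈ 429.
Year 2024: gap = -2.0 × (7.56 - 4.18) = -6.76%, loss ≈ 4851 × 6.76/100 ≈ 328.
Year 2025: gap = -2.0 × (5.65 - 4.18) = -2.94%, loss ≈ 4851 × 2.94/100 ≈ 143.
Year 2026: gap = -2.0 × (5.06 - 4.18) = -1.76%, loss ≈ 4851 × 1.76/100 ≈ 85.
Total lost output = 274 + 429 + 328 + 143 + 85 = 1259 billion.

€1,259 billion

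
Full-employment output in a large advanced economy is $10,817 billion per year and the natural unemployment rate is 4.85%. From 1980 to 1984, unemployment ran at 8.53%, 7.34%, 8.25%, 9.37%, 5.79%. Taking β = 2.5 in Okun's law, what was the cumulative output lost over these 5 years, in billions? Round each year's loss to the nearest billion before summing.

Year 1980: gap = -2.5 × (8.53 - 4.85) = -9.2%, loss ≈ 10817 × 9.2/100 ≈ 995.
Year 1981: gap = -2.5 × (7.34 - 4.85) = -6.225%, loss ≈ 10817 × 6.225/100 ≈ 673.
Year 1982: gap = -2.5 × (8.25 - 4.85) = -8.5%, loss ≈ 10817 × 8.5/100 ≈ 919.
Year 1983: gap = -2.5 × (9.37 - 4.85) = -11.3%, loss ≈ 10817 × 11.3/100 ≈ 1222.
Year 1984: gap = -2.5 × (5.79 - 4.85) = -2.35%, loss ≈ 10817 × 2.35/100 ≈ 254.
Total lost output = 995 + 673 + 919 + 1222 + 254 = 4063 billion.

$4,063 billion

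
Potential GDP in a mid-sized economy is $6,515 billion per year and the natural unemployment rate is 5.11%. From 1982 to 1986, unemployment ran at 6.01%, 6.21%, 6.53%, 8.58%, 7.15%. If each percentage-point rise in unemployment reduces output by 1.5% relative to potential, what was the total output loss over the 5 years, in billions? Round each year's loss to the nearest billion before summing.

$872 billion

Year 1982: gap = -1.5 × (6.01 - 5.11) = -1.35%, loss ≈ 6515 × 1.35/100 ≈ 88.
Year 1983: gap = -1.5 × (6.21 - 5.11) = -1.65%, loss ≈ 6515 × 1.65/100 ≈ 107.
Year 1984: gap = -1.5 × (6.53 - 5.11) = -2.13%, loss ≈ 6515 × 2.13/100 ≈ 139.
Year 1985: gap = -1.5 × (8.58 - 5.11) = -5.205%, loss ≈ 6515 × 5.205/100 ≈ 339.
Year 1986: gap = -1.5 × (7.15 - 5.11) = -3.06%, loss ≈ 6515 × 3.06/100 ≈ 199.
Total lost output = 88 + 107 + 139 + 339 + 199 = 872 billion.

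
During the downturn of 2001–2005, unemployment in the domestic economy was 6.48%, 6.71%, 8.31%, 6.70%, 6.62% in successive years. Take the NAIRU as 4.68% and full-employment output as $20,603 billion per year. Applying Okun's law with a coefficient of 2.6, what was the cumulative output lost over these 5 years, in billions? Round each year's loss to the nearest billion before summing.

$6,117 billion

Year 2001: gap = -2.6 × (6.48 - 4.68) = -4.68%, loss ≈ 20603 × 4.68/100 ≈ 964.
Year 2002: gap = -2.6 × (6.71 - 4.68) = -5.278%, loss ≈ 20603 × 5.278/100 ≈ 1087.
Year 2003: gap = -2.6 × (8.31 - 4.68) = -9.438%, loss ≈ 20603 × 9.438/100 ≈ 1945.
Year 2004: gap = -2.6 × (6.7 - 4.68) = -5.252%, loss ≈ 20603 × 5.252/100 ≈ 1082.
Year 2005: gap = -2.6 × (6.62 - 4.68) = -5.044%, loss ≈ 20603 × 5.044/100 ≈ 1039.
Total lost output = 964 + 1087 + 1945 + 1082 + 1039 = 6117 billion.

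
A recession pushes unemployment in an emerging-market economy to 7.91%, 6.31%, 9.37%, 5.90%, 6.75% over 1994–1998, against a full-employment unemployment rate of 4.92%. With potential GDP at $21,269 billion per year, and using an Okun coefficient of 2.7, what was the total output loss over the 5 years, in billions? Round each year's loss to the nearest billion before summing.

Year 1994: gap = -2.7 × (7.91 - 4.92) = -8.073%, loss ≈ 21269 × 8.073/100 ≈ 1717.
Year 1995: gap = -2.7 × (6.31 - 4.92) = -3.753%, loss ≈ 21269 × 3.753/100 ≈ 798.
Year 1996: gap = -2.7 × (9.37 - 4.92) = -12.015%, loss ≈ 21269 × 12.015/100 ≈ 2555.
Year 1997: gap = -2.7 × (5.9 - 4.92) = -2.646%, loss ≈ 21269 × 2.646/100 ≈ 563.
Year 1998: gap = -2.7 × (6.75 - 4.92) = -4.941%, loss ≈ 21269 × 4.941/100 ≈ 1051.
Total lost output = 1717 + 798 + 2555 + 563 + 1051 = 6684 billion.

$6,684 billion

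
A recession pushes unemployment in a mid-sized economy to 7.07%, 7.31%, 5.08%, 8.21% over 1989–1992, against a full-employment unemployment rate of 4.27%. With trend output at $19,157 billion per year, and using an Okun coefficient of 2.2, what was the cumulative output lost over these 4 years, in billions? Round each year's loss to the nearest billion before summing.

$4,463 billion

Year 1989: gap = -2.2 × (7.07 - 4.27) = -6.16%, loss ≈ 19157 × 6.16/100 ≈ 1180.
Year 1990: gap = -2.2 × (7.31 - 4.27) = -6.688%, loss ≈ 19157 × 6.688/100 ≈ 1281.
Year 1991: gap = -2.2 × (5.08 - 4.27) = -1.782%, loss ≈ 19157 × 1.782/100 ≈ 341.
Year 1992: gap = -2.2 × (8.21 - 4.27) = -8.668%, loss ≈ 19157 × 8.668/100 ≈ 1661.
Total lost output = 1180 + 1281 + 341 + 1661 = 4463 billion.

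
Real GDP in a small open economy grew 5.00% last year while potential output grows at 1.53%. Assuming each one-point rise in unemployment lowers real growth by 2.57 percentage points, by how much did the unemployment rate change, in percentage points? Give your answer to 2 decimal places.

Growth-rate Okun's law: g_Y = g_Y* - β × Δu, so Δu = (g_Y* - g_Y)/β.
Δu = (1.53 - 5)/2.57 = -3.47/2.57 = -1.35 percentage points.

-1.35 percentage points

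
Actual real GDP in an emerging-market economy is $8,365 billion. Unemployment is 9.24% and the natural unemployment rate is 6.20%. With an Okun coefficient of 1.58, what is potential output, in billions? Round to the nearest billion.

Unemployment gap = 9.24 - 6.2 = 3.04 points, so output gap = -1.58 × 3.04 = -4.8032%.
Since Y = Y* × (1 + gap/100), Y* = 8365/0.951968 ≈ 8787 billion.

$8,787 billion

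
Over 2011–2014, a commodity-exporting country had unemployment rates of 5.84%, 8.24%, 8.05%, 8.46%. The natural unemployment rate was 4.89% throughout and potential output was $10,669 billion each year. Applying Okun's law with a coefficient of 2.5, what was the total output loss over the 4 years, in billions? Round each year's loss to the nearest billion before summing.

Year 2011: gap = -2.5 × (5.84 - 4.89) = -2.375%, loss ≈ 10669 × 2.375/100 ≈ 253.
Year 2012: gap = -2.5 × (8.24 - 4.89) = -8.375%, loss ≈ 10669 × 8.375/100 ≈ 894.
Year 2013: gap = -2.5 × (8.05 - 4.89) = -7.9%, loss ≈ 10669 × 7.9/100 ≈ 843.
Year 2014: gap = -2.5 × (8.46 - 4.89) = -8.925%, loss ≈ 10669 × 8.925/100 ≈ 952.
Total lost output = 253 + 894 + 843 + 952 = 2942 billion.

$2,942 billion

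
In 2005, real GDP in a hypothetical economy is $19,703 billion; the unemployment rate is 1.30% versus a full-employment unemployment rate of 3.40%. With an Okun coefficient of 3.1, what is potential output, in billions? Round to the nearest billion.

$18,499 billion

Unemployment gap = 1.3 - 3.4 = -2.1 points, so output gap = -3.1 × (-2.1) = 6.51%.
Since Y = Y* × (1 + gap/100), Y* = 19703/1.0651 ≈ 18499 billion.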